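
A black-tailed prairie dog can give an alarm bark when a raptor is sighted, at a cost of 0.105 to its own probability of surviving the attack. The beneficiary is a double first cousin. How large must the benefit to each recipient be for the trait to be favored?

r to a double first cousin = 0.25 (double first cousins share both grandparent pairs — four paths of length 4: r = 4·(1/2)^4 = 1/4).
Hamilton's rule with n recipients of equal r: n·r·B > C, so B > C/(n·r) = 0.105/(1·0.25) = 0.42.

0.42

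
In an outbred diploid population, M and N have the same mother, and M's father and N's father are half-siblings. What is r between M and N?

0.3125

Independent pedigree routes through distinct common ancestors add.
M and N are related in two ways: half-sibs through their shared mother (r = 1/4) and half first cousins through their fathers (r = 1/16).
r = 1/4 + 1/16 = 0.3125.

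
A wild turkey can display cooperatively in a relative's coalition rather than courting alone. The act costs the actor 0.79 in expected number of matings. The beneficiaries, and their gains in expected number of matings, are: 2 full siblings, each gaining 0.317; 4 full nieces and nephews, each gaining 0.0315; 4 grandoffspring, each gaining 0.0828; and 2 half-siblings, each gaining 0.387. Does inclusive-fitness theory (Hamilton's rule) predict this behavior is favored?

Hamilton's rule: the trait is favored when the sum of r·B over every recipient exceeds the actor's cost C.
r to a full sibling = 0.5 (full sibs share both parents — two paths of length 2: r = 2·(1/2)^2 = 1/2).
r to a full niece or nephew = 0.25 (full aunt/uncle↔niece/nephew: two paths of length 3 through the shared grandparent pair: r = 2·(1/2)^3 = 1/4).
r to a grandoffspring = 1/4 (two parent–offspring links: r = (1/2)^2 = 1/4).
r to a half-sibling = 0.25 (half-sibs share one parent — one path of length 2: r = (1/2)^2 = 1/4).
Summing one r·B term per recipient: 2·0.5·0.317 + 4·0.25·0.0315 + 4·0.25·0.0828 + 2·0.25·0.387 = 0.6248.
0.6248 < 0.79: the indirect benefit is less than the cost.

No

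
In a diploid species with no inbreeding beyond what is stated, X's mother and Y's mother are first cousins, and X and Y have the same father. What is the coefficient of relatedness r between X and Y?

0.28125

Relatedness sums over independent paths through distinct common ancestors.
X and Y are related in two ways: second cousins through their mothers (r = 1/32) and half-sibs through their shared father (r = 1/4).
r = 1/32 + 1/4 = 0.28125.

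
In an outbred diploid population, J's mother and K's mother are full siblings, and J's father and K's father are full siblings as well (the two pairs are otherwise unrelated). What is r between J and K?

0.25

Independent pedigree routes through distinct common ancestors add.
J and K are related in two ways: first cousins through their mothers (r = 1/8) and first cousins through their fathers (r = 1/8) — i.e. double first cousins.
r = 1/8 + 1/8 = 0.25.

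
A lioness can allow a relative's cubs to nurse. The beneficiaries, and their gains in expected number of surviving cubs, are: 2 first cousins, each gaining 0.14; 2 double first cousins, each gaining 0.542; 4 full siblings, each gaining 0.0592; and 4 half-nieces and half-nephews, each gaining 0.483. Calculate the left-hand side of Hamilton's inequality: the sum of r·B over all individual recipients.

0.6659

r to a first cousin = 1/8 (first cousins share one grandparent pair — two paths of length 4: r = 2·(1/2)^4 = 1/8).
r to a double first cousin = 0.25 (double first cousins share both grandparent pairs — four paths of length 4: r = 4·(1/2)^4 = 1/4).
r to a full sibling = 1/2 (full sibs share both parents — two paths of length 2: r = 2·(1/2)^2 = 1/2).
r to a half-niece or half-nephew = 0.125 (half-aunt/uncle↔niece/nephew: one path of length 3: r = (1/2)^3 = 1/8).
Summing one r·B term per recipient: 2·0.125·0.14 + 2·0.25·0.542 + 4·0.5·0.0592 + 4·0.125·0.483 = 0.6659.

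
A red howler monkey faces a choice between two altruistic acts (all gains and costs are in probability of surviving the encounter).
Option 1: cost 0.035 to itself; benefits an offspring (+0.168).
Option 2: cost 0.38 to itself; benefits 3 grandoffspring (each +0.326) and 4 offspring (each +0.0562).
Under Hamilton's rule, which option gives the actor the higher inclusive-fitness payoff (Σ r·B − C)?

Option 1: r to an offspring = 0.5.
Option 1: Σ r·B − C = (1·0.5·0.168) − 0.035 = 0.049.
Option 2: r to a grandoffspring = 0.25.
Option 2: r to an offspring = 0.5.
Option 2: Σ r·B − C = (3·0.25·0.326 + 4·0.5·0.0562) − 0.38 = -0.0231.
Option 1 has the higher net inclusive-fitness payoff.

Option 1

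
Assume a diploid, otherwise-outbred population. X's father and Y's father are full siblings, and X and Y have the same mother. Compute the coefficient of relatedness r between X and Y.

Independent pedigree routes through distinct common ancestors add.
X and Y are related in two ways: first cousins through their fathers (r = 1/8) and half-sibs through their shared mother (r = 1/4).
r = 1/8 + 1/4 = 3/8 = 0.375.

0.375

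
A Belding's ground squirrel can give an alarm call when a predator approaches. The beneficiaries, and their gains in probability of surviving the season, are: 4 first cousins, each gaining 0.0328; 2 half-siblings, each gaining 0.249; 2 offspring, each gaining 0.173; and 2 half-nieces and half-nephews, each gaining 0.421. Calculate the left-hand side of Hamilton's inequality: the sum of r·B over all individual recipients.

0.41915

r to a first cousin = 1/8 (first cousins share one grandparent pair — two paths of length 4: r = 2·(1/2)^4 = 1/8).
r to a half-sibling = 0.25 (half-sibs share one parent — one path of length 2: r = (1/2)^2 = 1/4).
r to an offspring = 0.5 (one parent–offspring link: r = (1/2)^1 = 1/2).
r to a half-niece or half-nephew = 1/8 (half-aunt/uncle↔niece/nephew: one path of length 3: r = (1/2)^3 = 1/8).
Summing one r·B term per recipient: 4·0.125·0.0328 + 2·0.25·0.249 + 2·0.5·0.173 + 2·0.125·0.421 = 0.41915.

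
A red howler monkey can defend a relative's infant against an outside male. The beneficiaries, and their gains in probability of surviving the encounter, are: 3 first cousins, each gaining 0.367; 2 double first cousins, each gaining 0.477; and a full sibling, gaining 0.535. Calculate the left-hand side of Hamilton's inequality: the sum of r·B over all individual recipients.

r to a first cousin = 0.125 (first cousins share one grandparent pair — two paths of length 4: r = 2·(1/2)^4 = 1/8).
r to a double first cousin = 0.25 (double first cousins share both grandparent pairs — four paths of length 4: r = 4·(1/2)^4 = 1/4).
r to a full sibling = 0.5 (full sibs share both parents — two paths of length 2: r = 2·(1/2)^2 = 1/2).
Summing one r·B term per recipient: 3·0.125·0.367 + 2·0.25·0.477 + 1·0.5·0.535 = 0.643625.

0.643625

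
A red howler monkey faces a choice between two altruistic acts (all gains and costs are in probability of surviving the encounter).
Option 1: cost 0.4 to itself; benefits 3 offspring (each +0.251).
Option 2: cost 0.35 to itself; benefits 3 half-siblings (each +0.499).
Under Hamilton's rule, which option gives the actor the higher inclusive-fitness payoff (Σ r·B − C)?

Option 2

Option 1: r to an offspring = 0.5.
Option 1: Σ r·B − C = (3·0.5·0.251) − 0.4 = -0.0235.
Option 2: r to a half-sibling = 0.25.
Option 2: Σ r·B − C = (3·0.25·0.499) − 0.35 = 0.02425.
Option 2 has the higher net inclusive-fitness payoff.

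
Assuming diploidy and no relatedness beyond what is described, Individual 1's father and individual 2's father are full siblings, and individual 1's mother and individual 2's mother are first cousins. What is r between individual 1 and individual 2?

With two independent routes of shared ancestry, r is the sum of the two contributions.
Individual 1 and individual 2 are related in two ways: first cousins through their fathers (r = 1/8) and second cousins through their mothers (r = 1/32).
r = 1/8 + 1/32 = 5/32 = 0.15625.

0.15625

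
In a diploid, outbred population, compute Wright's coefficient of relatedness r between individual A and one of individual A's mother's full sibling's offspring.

Each parent–offspring link contributes a factor of 1/2, and independent paths through distinct common ancestors add.
First cousins share one grandparent pair — two paths of length 4: r = 2·(1/2)^4 = 1/8.

0.125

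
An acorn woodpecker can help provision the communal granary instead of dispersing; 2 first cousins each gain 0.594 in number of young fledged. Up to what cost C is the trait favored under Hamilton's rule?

0.1485

r to a first cousin = 0.125 (first cousins share one grandparent pair — two paths of length 4: r = 2·(1/2)^4 = 1/8).
Hamilton's rule: n·r·B > C, so the trait is favored while C < n·r·B = 2·0.125·0.594 = 0.1485.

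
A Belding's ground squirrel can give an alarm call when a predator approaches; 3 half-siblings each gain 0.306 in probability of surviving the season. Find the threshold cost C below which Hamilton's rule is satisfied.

r to a half-sibling = 0.25 (half-sibs share one parent — one path of length 2: r = (1/2)^2 = 1/4).
Hamilton's rule: n·r·B > C, so the trait is favored while C < n·r·B = 3·0.25·0.306 = 0.2295.

0.2295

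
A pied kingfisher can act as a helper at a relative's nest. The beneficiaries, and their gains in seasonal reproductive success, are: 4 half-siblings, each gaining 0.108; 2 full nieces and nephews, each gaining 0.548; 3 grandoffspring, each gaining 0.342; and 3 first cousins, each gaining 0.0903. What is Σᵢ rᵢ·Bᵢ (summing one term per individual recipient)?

r to a half-sibling = 0.25 (half-sibs share one parent — one path of length 2: r = (1/2)^2 = 1/4).
r to a full niece or nephew = 1/4 (full aunt/uncle↔niece/nephew: two paths of length 3 through the shared grandparent pair: r = 2·(1/2)^3 = 1/4).
r to a grandoffspring = 0.25 (two parent–offspring links: r = (1/2)^2 = 1/4).
r to a first cousin = 0.125 (first cousins share one grandparent pair — two paths of length 4: r = 2·(1/2)^4 = 1/8).
Summing one r·B term per recipient: 4·0.25·0.108 + 2·0.25·0.548 + 3·0.25·0.342 + 3·0.125·0.0903 = 0.6723625.

0.6723625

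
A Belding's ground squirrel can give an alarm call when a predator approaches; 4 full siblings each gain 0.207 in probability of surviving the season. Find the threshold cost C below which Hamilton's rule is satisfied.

0.414

r to a full sibling = 0.5 (full sibs share both parents — two paths of length 2: r = 2·(1/2)^2 = 1/2).
Hamilton's rule: n·r·B > C, so the trait is favored while C < n·r·B = 4·0.5·0.207 = 0.414.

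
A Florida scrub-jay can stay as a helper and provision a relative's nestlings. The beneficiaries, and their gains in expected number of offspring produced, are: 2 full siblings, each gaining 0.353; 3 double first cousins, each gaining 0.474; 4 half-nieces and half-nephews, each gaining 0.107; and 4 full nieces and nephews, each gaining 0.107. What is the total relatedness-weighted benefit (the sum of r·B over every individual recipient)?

r to a full sibling = 0.5 (full sibs share both parents — two paths of length 2: r = 2·(1/2)^2 = 1/2).
r to a double first cousin = 0.25 (double first cousins share both grandparent pairs — four paths of length 4: r = 4·(1/2)^4 = 1/4).
r to a half-niece or half-nephew = 1/8 (half-aunt/uncle↔niece/nephew: one path of length 3: r = (1/2)^3 = 1/8).
r to a full niece or nephew = 1/4 (full aunt/uncle↔niece/nephew: two paths of length 3 through the shared grandparent pair: r = 2·(1/2)^3 = 1/4).
Summing one r·B term per recipient: 2·0.5·0.353 + 3·0.25·0.474 + 4·0.125·0.107 + 4·0.25·0.107 = 0.869.

0.869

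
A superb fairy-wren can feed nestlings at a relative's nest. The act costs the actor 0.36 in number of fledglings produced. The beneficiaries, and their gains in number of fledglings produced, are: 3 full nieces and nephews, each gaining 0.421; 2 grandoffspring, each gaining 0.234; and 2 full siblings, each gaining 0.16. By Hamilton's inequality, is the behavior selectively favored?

Hamilton's rule: the trait is favored when the sum of r·B over every recipient exceeds the actor's cost C.
r to a full niece or nephew = 1/4 (full aunt/uncle↔niece/nephew: two paths of length 3 through the shared grandparent pair: r = 2·(1/2)^3 = 1/4).
r to a grandoffspring = 1/4 (two parent–offspring links: r = (1/2)^2 = 1/4).
r to a full sibling = 1/2 (full sibs share both parents — two paths of length 2: r = 2·(1/2)^2 = 1/2).
Summing one r·B term per recipient: 3·0.25·0.421 + 2·0.25·0.234 + 2·0.5·0.16 = 0.59275.
0.59275 > 0.36: the indirect benefit exceeds the cost.

Yes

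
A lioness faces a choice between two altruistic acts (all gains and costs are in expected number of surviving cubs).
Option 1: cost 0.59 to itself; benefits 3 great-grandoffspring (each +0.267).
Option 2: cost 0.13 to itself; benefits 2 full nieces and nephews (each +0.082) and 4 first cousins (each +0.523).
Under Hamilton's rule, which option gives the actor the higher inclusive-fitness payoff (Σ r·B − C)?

Option 1: r to a great-grandoffspring = 0.125.
Option 1: Σ r·B − C = (3·0.125·0.267) − 0.59 = -0.489875.
Option 2: r to a full niece or nephew = 0.25.
Option 2: r to a first cousin = 0.125.
Option 2: Σ r·B − C = (2·0.25·0.082 + 4·0.125·0.523) − 0.13 = 0.1725.
Option 2 has the higher net inclusive-fitness payoff.

Option 2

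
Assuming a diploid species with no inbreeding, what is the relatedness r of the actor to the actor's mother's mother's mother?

0.125

Each parent–offspring link contributes a factor of 1/2, and independent paths through distinct common ancestors add.
Three parent–offspring links: r = (1/2)^3 = 1/8.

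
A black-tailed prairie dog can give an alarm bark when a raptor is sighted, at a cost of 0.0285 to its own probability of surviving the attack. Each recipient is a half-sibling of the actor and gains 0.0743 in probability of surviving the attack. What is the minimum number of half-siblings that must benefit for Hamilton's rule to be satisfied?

r to a half-sibling = 0.25 (half-sibs share one parent — one path of length 2: r = (1/2)^2 = 1/4).
Hamilton's rule: n·r·B > C  ⇒  n > C/(r·B) = 0.0285/(0.25·0.0743) = 1.534.
The smallest integer exceeding 1.534 is 2.

2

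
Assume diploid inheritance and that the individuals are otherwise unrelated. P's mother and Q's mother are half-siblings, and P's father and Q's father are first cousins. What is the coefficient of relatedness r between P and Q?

0.09375

Relatedness sums over independent paths through distinct common ancestors.
P and Q are related in two ways: half first cousins through their mothers (r = 1/16) and second cousins through their fathers (r = 1/32).
r = 1/16 + 1/32 = 3/32 = 0.09375.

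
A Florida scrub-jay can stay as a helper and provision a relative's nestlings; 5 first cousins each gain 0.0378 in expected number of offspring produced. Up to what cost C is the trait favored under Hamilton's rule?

0.023625

r to a first cousin = 1/8 (first cousins share one grandparent pair — two paths of length 4: r = 2·(1/2)^4 = 1/8).
Hamilton's rule: n·r·B > C, so the trait is favored while C < n·r·B = 5·0.125·0.0378 = 0.023625.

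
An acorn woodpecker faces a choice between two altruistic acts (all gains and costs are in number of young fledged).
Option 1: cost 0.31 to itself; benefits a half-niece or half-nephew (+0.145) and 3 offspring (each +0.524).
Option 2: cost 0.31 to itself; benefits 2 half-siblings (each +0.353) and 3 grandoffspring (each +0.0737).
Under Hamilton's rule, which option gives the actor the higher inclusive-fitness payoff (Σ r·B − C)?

Option 1

Option 1: r to a half-niece or half-nephew = 0.125.
Option 1: r to an offspring = 0.5.
Option 1: Σ r·B − C = (1·0.125·0.145 + 3·0.5·0.524) − 0.31 = 0.494125.
Option 2: r to a half-sibling = 0.25.
Option 2: r to a grandoffspring = 0.25.
Option 2: Σ r·B − C = (2·0.25·0.353 + 3·0.25·0.0737) − 0.31 = -0.078225.
Option 1 has the higher net inclusive-fitness payoff.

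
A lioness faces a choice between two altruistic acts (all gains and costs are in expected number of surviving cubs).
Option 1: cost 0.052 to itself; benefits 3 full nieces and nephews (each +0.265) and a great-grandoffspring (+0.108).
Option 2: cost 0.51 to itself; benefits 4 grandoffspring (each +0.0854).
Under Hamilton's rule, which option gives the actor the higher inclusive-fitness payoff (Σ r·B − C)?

Option 1: r to a full niece or nephew = 0.25.
Option 1: r to a great-grandoffspring = 0.125.
Option 1: Σ r·B − C = (3·0.25·0.265 + 1·0.125·0.108) − 0.052 = 0.16025.
Option 2: r to a grandoffspring = 0.25.
Option 2: Σ r·B − C = (4·0.25·0.0854) − 0.51 = -0.4246.
Option 1 has the higher net inclusive-fitness payoff.

Option 1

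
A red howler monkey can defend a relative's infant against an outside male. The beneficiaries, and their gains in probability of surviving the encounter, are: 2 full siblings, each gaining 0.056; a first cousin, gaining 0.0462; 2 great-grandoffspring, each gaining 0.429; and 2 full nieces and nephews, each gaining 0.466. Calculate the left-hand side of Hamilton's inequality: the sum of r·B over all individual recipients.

0.402025

r to a full sibling = 1/2 (full sibs share both parents — two paths of length 2: r = 2·(1/2)^2 = 1/2).
r to a first cousin = 1/8 (first cousins share one grandparent pair — two paths of length 4: r = 2·(1/2)^4 = 1/8).
r to a great-grandoffspring = 0.125 (three parent–offspring links: r = (1/2)^3 = 1/8).
r to a full niece or nephew = 1/4 (full aunt/uncle↔niece/nephew: two paths of length 3 through the shared grandparent pair: r = 2·(1/2)^3 = 1/4).
Summing one r·B term per recipient: 2·0.5·0.056 + 1·0.125·0.0462 + 2·0.125·0.429 + 2·0.25·0.466 = 0.402025.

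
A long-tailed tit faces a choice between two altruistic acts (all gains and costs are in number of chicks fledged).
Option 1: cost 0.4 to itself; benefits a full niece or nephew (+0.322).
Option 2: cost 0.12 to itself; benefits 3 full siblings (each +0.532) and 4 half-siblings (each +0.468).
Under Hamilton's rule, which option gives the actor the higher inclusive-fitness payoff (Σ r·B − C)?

Option 1: r to a full niece or nephew = 0.25.
Option 1: Σ r·B − C = (1·0.25·0.322) − 0.4 = -0.3195.
Option 2: r to a full sibling = 0.5.
Option 2: r to a half-sibling = 0.25.
Option 2: Σ r·B − C = (3·0.5·0.532 + 4·0.25·0.468) − 0.12 = 1.146.
Option 2 has the higher net inclusive-fitness payoff.

Option 2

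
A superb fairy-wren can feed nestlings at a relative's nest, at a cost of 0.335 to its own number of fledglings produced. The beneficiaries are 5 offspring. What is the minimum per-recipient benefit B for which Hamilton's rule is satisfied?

r to an offspring = 0.5 (one parent–offspring link: r = (1/2)^1 = 1/2).
Hamilton's rule with n recipients of equal r: n·r·B > C, so B > C/(n·r) = 0.335/(5·0.5) = 0.134.

0.134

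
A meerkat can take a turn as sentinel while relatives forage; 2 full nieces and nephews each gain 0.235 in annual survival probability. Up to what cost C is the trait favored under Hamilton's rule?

0.1175

r to a full niece or nephew = 1/4 (full aunt/uncle↔niece/nephew: two paths of length 3 through the shared grandparent pair: r = 2·(1/2)^3 = 1/4).
Hamilton's rule: n·r·B > C, so the trait is favored while C < n·r·B = 2·0.25·0.235 = 0.1175.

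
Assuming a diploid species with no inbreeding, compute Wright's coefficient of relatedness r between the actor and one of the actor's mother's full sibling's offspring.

Each parent–offspring link contributes a factor of 1/2, and independent paths through distinct common ancestors add.
First cousins share one grandparent pair — two paths of length 4: r = 2·(1/2)^4 = 1/8.

0.125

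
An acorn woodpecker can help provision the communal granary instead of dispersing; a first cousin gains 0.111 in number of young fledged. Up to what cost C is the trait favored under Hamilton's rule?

r to a first cousin = 0.125 (first cousins share one grandparent pair — two paths of length 4: r = 2·(1/2)^4 = 1/8).
Hamilton's rule: n·r·B > C, so the trait is favored while C < n·r·B = 1·0.125·0.111 = 0.013875.

0.013875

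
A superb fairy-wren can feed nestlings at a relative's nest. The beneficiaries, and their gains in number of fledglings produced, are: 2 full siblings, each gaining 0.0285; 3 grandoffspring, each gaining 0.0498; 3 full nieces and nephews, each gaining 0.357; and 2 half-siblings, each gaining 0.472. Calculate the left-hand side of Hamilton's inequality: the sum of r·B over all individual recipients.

r to a full sibling = 0.5 (full sibs share both parents — two paths of length 2: r = 2·(1/2)^2 = 1/2).
r to a grandoffspring = 1/4 (two parent–offspring links: r = (1/2)^2 = 1/4).
r to a full niece or nephew = 1/4 (full aunt/uncle↔niece/nephew: two paths of length 3 through the shared grandparent pair: r = 2·(1/2)^3 = 1/4).
r to a half-sibling = 0.25 (half-sibs share one parent — one path of length 2: r = (1/2)^2 = 1/4).
Summing one r·B term per recipient: 2·0.5·0.0285 + 3·0.25·0.0498 + 3·0.25·0.357 + 2·0.25·0.472 = 0.5696.

0.5696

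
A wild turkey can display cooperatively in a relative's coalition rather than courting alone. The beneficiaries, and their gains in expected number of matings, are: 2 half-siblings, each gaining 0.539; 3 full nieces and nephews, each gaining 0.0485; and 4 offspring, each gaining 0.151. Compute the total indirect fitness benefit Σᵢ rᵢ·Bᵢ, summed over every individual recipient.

0.607875

r to a half-sibling = 1/4 (half-sibs share one parent — one path of length 2: r = (1/2)^2 = 1/4).
r to a full niece or nephew = 0.25 (full aunt/uncle↔niece/nephew: two paths of length 3 through the shared grandparent pair: r = 2·(1/2)^3 = 1/4).
r to an offspring = 1/2 (one parent–offspring link: r = (1/2)^1 = 1/2).
Summing one r·B term per recipient: 2·0.25·0.539 + 3·0.25·0.0485 + 4·0.5·0.151 = 0.607875.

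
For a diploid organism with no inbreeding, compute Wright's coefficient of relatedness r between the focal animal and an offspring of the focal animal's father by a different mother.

0.25

Each parent–offspring link contributes a factor of 1/2, and independent paths through distinct common ancestors add.
Half-sibs share one parent — one path of length 2: r = (1/2)^2 = 1/4.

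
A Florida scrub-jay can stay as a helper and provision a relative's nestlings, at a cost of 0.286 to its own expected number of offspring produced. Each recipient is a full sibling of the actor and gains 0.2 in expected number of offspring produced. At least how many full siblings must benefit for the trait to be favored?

r to a full sibling = 1/2 (full sibs share both parents — two paths of length 2: r = 2·(1/2)^2 = 1/2).
Hamilton's rule: n·r·B > C  ⇒  n > C/(r·B) = 0.286/(0.5·0.2) = 2.86.
The smallest integer exceeding 2.86 is 3.

3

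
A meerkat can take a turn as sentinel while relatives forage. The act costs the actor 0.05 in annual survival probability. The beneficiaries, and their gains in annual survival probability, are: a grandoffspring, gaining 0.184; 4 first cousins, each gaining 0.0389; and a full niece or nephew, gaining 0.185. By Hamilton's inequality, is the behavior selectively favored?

Yes

Hamilton's rule: the trait is favored when the sum of r·B over every recipient exceeds the actor's cost C.
r to a grandoffspring = 0.25 (two parent–offspring links: r = (1/2)^2 = 1/4).
r to a first cousin = 0.125 (first cousins share one grandparent pair — two paths of length 4: r = 2·(1/2)^4 = 1/8).
r to a full niece or nephew = 1/4 (full aunt/uncle↔niece/nephew: two paths of length 3 through the shared grandparent pair: r = 2·(1/2)^3 = 1/4).
Summing one r·B term per recipient: 1·0.25·0.184 + 4·0.125·0.0389 + 1·0.25·0.185 = 0.1117.
0.1117 > 0.05: the indirect benefit exceeds the cost.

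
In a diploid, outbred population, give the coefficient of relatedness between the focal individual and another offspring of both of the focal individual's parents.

0.5

Each parent–offspring link contributes a factor of 1/2, and independent paths through distinct common ancestors add.
Full sibs share both parents — two paths of length 2: r = 2·(1/2)^2 = 1/2.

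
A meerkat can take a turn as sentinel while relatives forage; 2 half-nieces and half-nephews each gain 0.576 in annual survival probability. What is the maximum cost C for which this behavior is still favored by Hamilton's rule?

0.144

r to a half-niece or half-nephew = 1/8 (half-aunt/uncle↔niece/nephew: one path of length 3: r = (1/2)^3 = 1/8).
Hamilton's rule: n·r·B > C, so the trait is favored while C < n·r·B = 2·0.125·0.576 = 0.144.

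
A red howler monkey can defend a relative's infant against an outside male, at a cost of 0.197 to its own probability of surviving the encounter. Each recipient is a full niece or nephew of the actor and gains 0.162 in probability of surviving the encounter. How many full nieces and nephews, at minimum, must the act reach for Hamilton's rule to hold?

5

r to a full niece or nephew = 1/4 (full aunt/uncle↔niece/nephew: two paths of length 3 through the shared grandparent pair: r = 2·(1/2)^3 = 1/4).
Hamilton's rule: n·r·B > C  ⇒  n > C/(r·B) = 0.197/(0.25·0.162) = 4.864.
The smallest integer exceeding 4.864 is 5.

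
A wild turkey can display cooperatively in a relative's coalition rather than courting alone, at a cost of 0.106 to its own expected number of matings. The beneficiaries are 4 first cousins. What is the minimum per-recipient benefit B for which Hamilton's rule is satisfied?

r to a first cousin = 1/8 (first cousins share one grandparent pair — two paths of length 4: r = 2·(1/2)^4 = 1/8).
Hamilton's rule with n recipients of equal r: n·r·B > C, so B > C/(n·r) = 0.106/(4·0.125) = 0.212.

0.212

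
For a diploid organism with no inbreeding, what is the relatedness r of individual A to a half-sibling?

Each parent–offspring link contributes a factor of 1/2, and independent paths through distinct common ancestors add.
Half-sibs share one parent — one path of length 2: r = (1/2)^2 = 1/4.

0.25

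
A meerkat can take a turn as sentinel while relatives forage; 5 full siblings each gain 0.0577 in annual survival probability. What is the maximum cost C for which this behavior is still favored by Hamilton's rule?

r to a full sibling = 0.5 (full sibs share both parents — two paths of length 2: r = 2·(1/2)^2 = 1/2).
Hamilton's rule: n·r·B > C, so the trait is favored while C < n·r·B = 5·0.5·0.0577 = 0.14425.

0.14425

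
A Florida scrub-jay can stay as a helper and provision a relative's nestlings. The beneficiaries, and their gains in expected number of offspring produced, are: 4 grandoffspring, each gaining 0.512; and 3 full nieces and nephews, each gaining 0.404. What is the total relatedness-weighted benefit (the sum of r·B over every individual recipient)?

0.815

r to a grandoffspring = 0.25 (two parent–offspring links: r = (1/2)^2 = 1/4).
r to a full niece or nephew = 0.25 (full aunt/uncle↔niece/nephew: two paths of length 3 through the shared grandparent pair: r = 2·(1/2)^3 = 1/4).
Summing one r·B term per recipient: 4·0.25·0.512 + 3·0.25·0.404 = 0.815.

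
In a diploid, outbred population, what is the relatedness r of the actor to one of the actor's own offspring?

Each parent–offspring link contributes a factor of 1/2, and independent paths through distinct common ancestors add.
One parent–offspring link: r = (1/2)^1 = 1/2.

0.5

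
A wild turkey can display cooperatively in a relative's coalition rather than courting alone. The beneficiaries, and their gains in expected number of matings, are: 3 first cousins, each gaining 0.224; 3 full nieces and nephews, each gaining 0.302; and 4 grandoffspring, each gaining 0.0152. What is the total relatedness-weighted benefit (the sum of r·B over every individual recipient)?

r to a first cousin = 0.125 (first cousins share one grandparent pair — two paths of length 4: r = 2·(1/2)^4 = 1/8).
r to a full niece or nephew = 0.25 (full aunt/uncle↔niece/nephew: two paths of length 3 through the shared grandparent pair: r = 2·(1/2)^3 = 1/4).
r to a grandoffspring = 0.25 (two parent–offspring links: r = (1/2)^2 = 1/4).
Summing one r·B term per recipient: 3·0.125·0.224 + 3·0.25·0.302 + 4·0.25·0.0152 = 0.3257.

0.3257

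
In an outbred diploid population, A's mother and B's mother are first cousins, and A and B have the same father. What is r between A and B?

0.28125

Independent pedigree routes through distinct common ancestors add.
A and B are related in two ways: second cousins through their mothers (r = 1/32) and half-sibs through their shared father (r = 1/4).
r = 1/32 + 1/4 = 9/32 = 0.28125.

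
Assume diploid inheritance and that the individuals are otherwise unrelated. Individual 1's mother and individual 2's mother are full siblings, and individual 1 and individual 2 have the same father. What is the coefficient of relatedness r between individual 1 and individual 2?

Wright's path rule: contributions from independent ancestry routes add.
Individual 1 and individual 2 are related in two ways: first cousins through their mothers (r = 1/8) and half-sibs through their shared father (r = 1/4).
r = 1/8 + 1/4 = 0.375.

0.375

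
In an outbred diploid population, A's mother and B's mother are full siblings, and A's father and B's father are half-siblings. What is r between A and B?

0.1875

Independent pedigree routes through distinct common ancestors add.
A and B are related in two ways: first cousins through their mothers (r = 1/8) and half first cousins through their fathers (r = 1/16).
r = 1/8 + 1/16 = 3/16 = 0.1875.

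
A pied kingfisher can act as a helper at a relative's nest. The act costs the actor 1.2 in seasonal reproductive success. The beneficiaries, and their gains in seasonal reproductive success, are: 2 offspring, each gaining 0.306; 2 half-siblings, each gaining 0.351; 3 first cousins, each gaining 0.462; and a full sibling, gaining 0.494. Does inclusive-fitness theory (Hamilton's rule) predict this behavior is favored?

No

Hamilton's rule: the trait is favored when the sum of r·B over every recipient exceeds the actor's cost C.
r to an offspring = 0.5 (one parent–offspring link: r = (1/2)^1 = 1/2).
r to a half-sibling = 1/4 (half-sibs share one parent — one path of length 2: r = (1/2)^2 = 1/4).
r to a first cousin = 1/8 (first cousins share one grandparent pair — two paths of length 4: r = 2·(1/2)^4 = 1/8).
r to a full sibling = 1/2 (full sibs share both parents — two paths of length 2: r = 2·(1/2)^2 = 1/2).
Summing one r·B term per recipient: 2·0.5·0.306 + 2·0.25·0.351 + 3·0.125·0.462 + 1·0.5·0.494 = 0.90175.
0.90175 < 1.2: the indirect benefit is less than the cost.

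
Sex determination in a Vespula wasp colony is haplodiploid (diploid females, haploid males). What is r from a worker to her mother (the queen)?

One meiotic link between diploid queen and diploid daughter: r = 1/2.

0.5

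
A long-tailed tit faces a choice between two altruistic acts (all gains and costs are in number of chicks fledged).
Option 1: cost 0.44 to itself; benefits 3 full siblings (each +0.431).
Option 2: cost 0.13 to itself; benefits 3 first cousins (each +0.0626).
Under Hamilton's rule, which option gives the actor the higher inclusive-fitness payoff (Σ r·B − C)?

Option 1

Option 1: r to a full sibling = 0.5.
Option 1: Σ r·B − C = (3·0.5·0.431) − 0.44 = 0.2065.
Option 2: r to a first cousin = 0.125.
Option 2: Σ r·B − C = (3·0.125·0.0626) − 0.13 = -0.106525.
Option 1 has the higher net inclusive-fitness payoff.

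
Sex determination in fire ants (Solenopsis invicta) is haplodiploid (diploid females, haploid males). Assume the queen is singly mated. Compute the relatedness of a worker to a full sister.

Haplodiploid full sisters inherit their father's entire haploid genome identically (contributing 1/2) and on average half of their mother's contribution (1/2 · 1/2 = 1/4); r = 1/2 + 1/4 = 3/4.

0.75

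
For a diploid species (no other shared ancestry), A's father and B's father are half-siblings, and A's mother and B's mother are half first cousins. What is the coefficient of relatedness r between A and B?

With two independent routes of shared ancestry, r is the sum of the two contributions.
A and B are related in two ways: half first cousins through their fathers (r = 1/16) and half second cousins through their mothers (r = 1/64).
r = 1/16 + 1/64 = 0.078125.

0.078125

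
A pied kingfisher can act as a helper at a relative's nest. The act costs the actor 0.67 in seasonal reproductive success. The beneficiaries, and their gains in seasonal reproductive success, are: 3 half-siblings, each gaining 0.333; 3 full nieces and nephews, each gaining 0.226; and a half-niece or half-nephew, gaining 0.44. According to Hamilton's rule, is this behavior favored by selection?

Hamilton's rule: the trait is favored when the sum of r·B over every recipient exceeds the actor's cost C.
r to a half-sibling = 1/4 (half-sibs share one parent — one path of length 2: r = (1/2)^2 = 1/4).
r to a full niece or nephew = 0.25 (full aunt/uncle↔niece/nephew: two paths of length 3 through the shared grandparent pair: r = 2·(1/2)^3 = 1/4).
r to a half-niece or half-nephew = 1/8 (half-aunt/uncle↔niece/nephew: one path of length 3: r = (1/2)^3 = 1/8).
Summing one r·B term per recipient: 3·0.25·0.333 + 3·0.25·0.226 + 1·0.125·0.44 = 0.47425.
0.47425 < 0.67: the indirect benefit is less than the cost.

No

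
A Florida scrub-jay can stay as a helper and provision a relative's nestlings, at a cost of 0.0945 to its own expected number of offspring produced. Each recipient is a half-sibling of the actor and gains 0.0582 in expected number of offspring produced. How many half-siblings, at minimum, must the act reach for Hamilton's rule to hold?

r to a half-sibling = 1/4 (half-sibs share one parent — one path of length 2: r = (1/2)^2 = 1/4).
Hamilton's rule: n·r·B > C  ⇒  n > C/(r·B) = 0.0945/(0.25·0.0582) = 6.495.
The smallest integer exceeding 6.495 is 7.

7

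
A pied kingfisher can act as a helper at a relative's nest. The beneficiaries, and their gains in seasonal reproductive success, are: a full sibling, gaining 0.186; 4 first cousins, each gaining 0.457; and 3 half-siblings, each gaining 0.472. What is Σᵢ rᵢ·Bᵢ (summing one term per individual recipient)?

r to a full sibling = 1/2 (full sibs share both parents — two paths of length 2: r = 2·(1/2)^2 = 1/2).
r to a first cousin = 0.125 (first cousins share one grandparent pair — two paths of length 4: r = 2·(1/2)^4 = 1/8).
r to a half-sibling = 0.25 (half-sibs share one parent — one path of length 2: r = (1/2)^2 = 1/4).
Summing one r·B term per recipient: 1·0.5·0.186 + 4·0.125·0.457 + 3·0.25·0.472 = 0.6755.

0.6755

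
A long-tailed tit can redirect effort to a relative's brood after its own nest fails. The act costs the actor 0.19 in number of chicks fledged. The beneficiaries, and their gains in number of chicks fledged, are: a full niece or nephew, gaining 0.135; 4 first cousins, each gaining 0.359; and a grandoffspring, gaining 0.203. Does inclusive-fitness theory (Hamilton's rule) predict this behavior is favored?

Yes

Hamilton's rule: the trait is favored when the sum of r·B over every recipient exceeds the actor's cost C.
r to a full niece or nephew = 0.25 (full aunt/uncle↔niece/nephew: two paths of length 3 through the shared grandparent pair: r = 2·(1/2)^3 = 1/4).
r to a first cousin = 0.125 (first cousins share one grandparent pair — two paths of length 4: r = 2·(1/2)^4 = 1/8).
r to a grandoffspring = 0.25 (two parent–offspring links: r = (1/2)^2 = 1/4).
Summing one r·B term per recipient: 1·0.25·0.135 + 4·0.125·0.359 + 1·0.25·0.203 = 0.264.
0.264 > 0.19: the indirect benefit exceeds the cost.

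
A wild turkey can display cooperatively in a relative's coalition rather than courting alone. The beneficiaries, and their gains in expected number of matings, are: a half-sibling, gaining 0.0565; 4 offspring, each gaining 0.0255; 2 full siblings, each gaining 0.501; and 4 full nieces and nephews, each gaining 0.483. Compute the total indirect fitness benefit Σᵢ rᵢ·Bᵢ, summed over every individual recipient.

1.049125

r to a half-sibling = 1/4 (half-sibs share one parent — one path of length 2: r = (1/2)^2 = 1/4).
r to an offspring = 0.5 (one parent–offspring link: r = (1/2)^1 = 1/2).
r to a full sibling = 1/2 (full sibs share both parents — two paths of length 2: r = 2·(1/2)^2 = 1/2).
r to a full niece or nephew = 0.25 (full aunt/uncle↔niece/nephew: two paths of length 3 through the shared grandparent pair: r = 2·(1/2)^3 = 1/4).
Summing one r·B term per recipient: 1·0.25·0.0565 + 4·0.5·0.0255 + 2·0.5·0.501 + 4·0.25·0.483 = 1.049125.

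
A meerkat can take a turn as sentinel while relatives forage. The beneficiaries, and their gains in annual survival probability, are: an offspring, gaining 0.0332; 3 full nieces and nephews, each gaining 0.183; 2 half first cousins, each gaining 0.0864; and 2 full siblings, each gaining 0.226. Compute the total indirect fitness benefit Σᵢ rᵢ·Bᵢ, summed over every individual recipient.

r to an offspring = 1/2 (one parent–offspring link: r = (1/2)^1 = 1/2).
r to a full niece or nephew = 0.25 (full aunt/uncle↔niece/nephew: two paths of length 3 through the shared grandparent pair: r = 2·(1/2)^3 = 1/4).
r to a half first cousin = 0.0625 (half first cousins share one grandparent — one path of length 4: r = (1/2)^4 = 1/16).
r to a full sibling = 1/2 (full sibs share both parents — two paths of length 2: r = 2·(1/2)^2 = 1/2).
Summing one r·B term per recipient: 1·0.5·0.0332 + 3·0.25·0.183 + 2·0.0625·0.0864 + 2·0.5·0.226 = 0.39065.

0.39065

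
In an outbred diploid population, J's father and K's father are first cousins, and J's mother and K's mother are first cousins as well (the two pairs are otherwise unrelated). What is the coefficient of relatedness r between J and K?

Wright's path rule: contributions from independent ancestry routes add.
J and K are related in two ways: second cousins through their fathers (r = 1/32) and second cousins through their mothers (r = 1/32).
r = 1/32 + 1/32 = 0.0625.

0.0625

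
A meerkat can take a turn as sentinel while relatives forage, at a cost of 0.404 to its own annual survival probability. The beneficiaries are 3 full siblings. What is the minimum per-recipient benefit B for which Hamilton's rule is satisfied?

r to a full sibling = 1/2 (full sibs share both parents — two paths of length 2: r = 2·(1/2)^2 = 1/2).
Hamilton's rule with n recipients of equal r: n·r·B > C, so B > C/(n·r) = 0.404/(3·0.5) = 0.2693.

0.2693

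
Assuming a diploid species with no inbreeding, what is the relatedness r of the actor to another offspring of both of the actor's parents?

0.5

Each parent–offspring link contributes a factor of 1/2, and independent paths through distinct common ancestors add.
Full sibs share both parents — two paths of length 2: r = 2·(1/2)^2 = 1/2.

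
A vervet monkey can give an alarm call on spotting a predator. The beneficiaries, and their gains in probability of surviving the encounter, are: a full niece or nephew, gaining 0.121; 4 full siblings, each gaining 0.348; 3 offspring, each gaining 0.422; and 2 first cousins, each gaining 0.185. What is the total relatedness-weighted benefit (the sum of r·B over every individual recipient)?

1.4055

r to a full niece or nephew = 0.25 (full aunt/uncle↔niece/nephew: two paths of length 3 through the shared grandparent pair: r = 2·(1/2)^3 = 1/4).
r to a full sibling = 1/2 (full sibs share both parents — two paths of length 2: r = 2·(1/2)^2 = 1/2).
r to an offspring = 0.5 (one parent–offspring link: r = (1/2)^1 = 1/2).
r to a first cousin = 1/8 (first cousins share one grandparent pair — two paths of length 4: r = 2·(1/2)^4 = 1/8).
Summing one r·B term per recipient: 1·0.25·0.121 + 4·0.5·0.348 + 3·0.5·0.422 + 2·0.125·0.185 = 1.4055.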